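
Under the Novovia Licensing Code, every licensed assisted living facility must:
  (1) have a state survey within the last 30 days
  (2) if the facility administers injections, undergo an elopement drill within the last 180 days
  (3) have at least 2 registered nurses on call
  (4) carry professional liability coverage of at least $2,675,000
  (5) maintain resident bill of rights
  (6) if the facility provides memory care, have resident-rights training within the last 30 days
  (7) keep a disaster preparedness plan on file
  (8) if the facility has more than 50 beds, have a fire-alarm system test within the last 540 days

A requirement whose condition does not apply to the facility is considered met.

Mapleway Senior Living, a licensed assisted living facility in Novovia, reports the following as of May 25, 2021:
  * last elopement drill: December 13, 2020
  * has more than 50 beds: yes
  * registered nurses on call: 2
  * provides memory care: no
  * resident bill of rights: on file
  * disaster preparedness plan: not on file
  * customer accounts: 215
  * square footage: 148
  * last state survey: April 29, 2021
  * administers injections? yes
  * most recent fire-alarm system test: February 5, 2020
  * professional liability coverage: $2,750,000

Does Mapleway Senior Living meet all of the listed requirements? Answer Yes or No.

No

1. state survey 26 days ago vs limit 30 → met
2. condition 'administers injections' holds; elopement drill 163 days ago vs limit 180 → met
3. registered nurses on call 2 ≥ 2 → met
4. professional liability coverage $2,750,000 ≥ $2,675,000 → met
5. resident bill of rights present → met
6. condition 'provides memory care' does not hold → requirement n/a → met
7. disaster preparedness plan absent → not met
8. condition 'has more than 50 beds' holds; fire-alarm system test 475 days ago vs limit 540 → met
Not met: 7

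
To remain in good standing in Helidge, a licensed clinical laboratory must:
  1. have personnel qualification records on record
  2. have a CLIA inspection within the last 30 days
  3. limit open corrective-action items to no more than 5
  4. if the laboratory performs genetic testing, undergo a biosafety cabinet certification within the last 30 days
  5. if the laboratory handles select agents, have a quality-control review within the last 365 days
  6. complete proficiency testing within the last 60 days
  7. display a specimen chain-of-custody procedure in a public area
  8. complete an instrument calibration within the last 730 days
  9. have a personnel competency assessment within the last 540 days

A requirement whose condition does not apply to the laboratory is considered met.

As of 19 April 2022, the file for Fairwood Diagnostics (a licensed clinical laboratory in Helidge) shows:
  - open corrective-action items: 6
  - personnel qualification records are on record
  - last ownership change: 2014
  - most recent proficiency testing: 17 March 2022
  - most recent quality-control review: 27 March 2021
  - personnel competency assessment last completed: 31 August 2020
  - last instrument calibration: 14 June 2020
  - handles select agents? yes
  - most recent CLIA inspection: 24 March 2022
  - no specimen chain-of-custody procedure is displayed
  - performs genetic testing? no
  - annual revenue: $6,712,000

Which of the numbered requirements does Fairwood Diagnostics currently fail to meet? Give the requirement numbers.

3, 5, 7, 9

1. personnel qualification records present → met
2. CLIA inspection 26 days ago vs limit 30 → met
3. open corrective-action items 6 > 5 → not met
4. condition 'performs genetic testing' does not hold → requirement n/a → met
5. condition 'handles select agents' holds; quality-control review 388 days ago vs limit 365 → not met
6. proficiency testing 33 days ago vs limit 60 → met
7. specimen chain-of-custody procedure absent → not met
8. instrument calibration 674 days ago vs limit 730 → met
9. personnel competency assessment 596 days ago vs limit 540 → not met
Not met: 3, 5, 7, 9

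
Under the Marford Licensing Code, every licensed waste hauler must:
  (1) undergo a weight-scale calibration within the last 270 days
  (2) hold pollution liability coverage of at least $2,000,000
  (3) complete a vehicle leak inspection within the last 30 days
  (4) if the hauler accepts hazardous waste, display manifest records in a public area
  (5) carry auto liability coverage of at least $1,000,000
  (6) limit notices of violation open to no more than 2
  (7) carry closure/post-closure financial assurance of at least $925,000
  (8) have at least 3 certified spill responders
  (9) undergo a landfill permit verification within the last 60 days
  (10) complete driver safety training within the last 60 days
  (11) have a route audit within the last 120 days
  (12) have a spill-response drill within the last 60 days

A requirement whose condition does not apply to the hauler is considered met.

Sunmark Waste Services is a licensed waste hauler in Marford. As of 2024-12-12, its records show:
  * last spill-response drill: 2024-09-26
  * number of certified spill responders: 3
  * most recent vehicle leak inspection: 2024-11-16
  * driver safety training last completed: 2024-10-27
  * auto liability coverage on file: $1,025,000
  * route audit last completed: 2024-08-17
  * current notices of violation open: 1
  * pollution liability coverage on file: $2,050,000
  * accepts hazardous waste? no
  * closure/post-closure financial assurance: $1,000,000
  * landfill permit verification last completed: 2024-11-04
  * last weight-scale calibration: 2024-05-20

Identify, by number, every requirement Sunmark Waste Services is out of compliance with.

1. weight-scale calibration 206 days ago vs limit 270 → met
2. pollution liability coverage $2,050,000 ≥ $2,000,000 → met
3. vehicle leak inspection 26 days ago vs limit 30 → met
4. condition 'accepts hazardous waste' does not hold → requirement n/a → met
5. auto liability coverage $1,025,000 ≥ $1,000,000 → met
6. notices of violation open 1 ≤ 2 → met
7. closure/post-closure financial assurance $1,000,000 ≥ $925,000 → met
8. certified spill responders 3 ≥ 3 → met
9. landfill permit verification 38 days ago vs limit 60 → met
10. driver safety training 46 days ago vs limit 60 → met
11. route audit 117 days ago vs limit 120 → met
12. spill-response drill 77 days ago vs limit 60 → not met
Not met: 12

12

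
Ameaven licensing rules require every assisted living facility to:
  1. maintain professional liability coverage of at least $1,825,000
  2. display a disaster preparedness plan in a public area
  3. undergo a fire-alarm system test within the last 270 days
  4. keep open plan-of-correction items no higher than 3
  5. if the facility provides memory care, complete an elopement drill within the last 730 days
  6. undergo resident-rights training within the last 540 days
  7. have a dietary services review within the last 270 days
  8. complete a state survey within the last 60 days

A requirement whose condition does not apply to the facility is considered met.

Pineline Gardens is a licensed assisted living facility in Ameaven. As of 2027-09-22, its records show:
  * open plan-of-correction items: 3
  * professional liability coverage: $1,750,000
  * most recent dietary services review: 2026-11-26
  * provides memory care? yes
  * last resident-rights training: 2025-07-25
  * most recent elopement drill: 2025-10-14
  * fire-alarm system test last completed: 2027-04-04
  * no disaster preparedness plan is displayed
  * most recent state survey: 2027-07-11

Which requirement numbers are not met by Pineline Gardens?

1. professional liability coverage $1,750,000 < $1,825,000 → not met
2. disaster preparedness plan absent → not met
3. fire-alarm system test 171 days ago vs limit 270 → met
4. open plan-of-correction items 3 ≤ 3 → met
5. condition 'provides memory care' holds; elopement drill 708 days ago vs limit 730 → met
6. resident-rights training 789 days ago vs limit 540 → not met
7. dietary services review 300 days ago vs limit 270 → not met
8. state survey 73 days ago vs limit 60 → not met
Not met: 1, 2, 6, 7, 8

1, 2, 6, 7, 8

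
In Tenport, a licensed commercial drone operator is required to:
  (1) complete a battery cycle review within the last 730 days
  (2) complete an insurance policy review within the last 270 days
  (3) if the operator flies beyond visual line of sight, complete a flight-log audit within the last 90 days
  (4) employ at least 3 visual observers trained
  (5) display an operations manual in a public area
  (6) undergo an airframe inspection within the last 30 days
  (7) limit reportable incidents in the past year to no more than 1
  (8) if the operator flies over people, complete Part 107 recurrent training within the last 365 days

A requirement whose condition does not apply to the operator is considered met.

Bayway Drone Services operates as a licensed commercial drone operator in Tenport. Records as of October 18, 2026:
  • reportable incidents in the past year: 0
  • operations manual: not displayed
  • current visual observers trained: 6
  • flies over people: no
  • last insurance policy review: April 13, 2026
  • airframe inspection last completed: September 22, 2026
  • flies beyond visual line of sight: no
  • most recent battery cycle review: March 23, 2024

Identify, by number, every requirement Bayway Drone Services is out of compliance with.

1, 5

1. battery cycle review 939 days ago vs limit 730 → not met
2. insurance policy review 188 days ago vs limit 270 → met
3. condition 'flies beyond visual line of sight' does not hold → requirement n/a → met
4. visual observers trained 6 ≥ 3 → met
5. operations manual absent → not met
6. airframe inspection 26 days ago vs limit 30 → met
7. reportable incidents in the past year 0 ≤ 1 → met
8. condition 'flies over people' does not hold → requirement n/a → met
Not met: 1, 5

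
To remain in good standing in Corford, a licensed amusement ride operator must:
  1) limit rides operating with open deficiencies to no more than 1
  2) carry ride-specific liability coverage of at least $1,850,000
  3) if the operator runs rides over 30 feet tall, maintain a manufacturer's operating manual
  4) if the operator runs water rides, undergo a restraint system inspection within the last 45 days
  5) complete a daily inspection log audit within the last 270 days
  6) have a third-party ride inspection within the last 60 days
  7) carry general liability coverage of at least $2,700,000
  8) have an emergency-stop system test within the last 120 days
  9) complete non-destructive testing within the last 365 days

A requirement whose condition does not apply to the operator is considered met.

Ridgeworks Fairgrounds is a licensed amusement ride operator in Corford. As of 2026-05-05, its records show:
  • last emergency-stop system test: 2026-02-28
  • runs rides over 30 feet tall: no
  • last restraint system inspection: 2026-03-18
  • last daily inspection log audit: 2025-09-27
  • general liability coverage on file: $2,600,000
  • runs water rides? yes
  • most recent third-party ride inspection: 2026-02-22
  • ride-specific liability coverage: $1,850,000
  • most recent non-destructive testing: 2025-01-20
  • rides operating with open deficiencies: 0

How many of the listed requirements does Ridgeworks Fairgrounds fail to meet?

1. rides operating with open deficiencies 0 ≤ 1 → met
2. ride-specific liability coverage $1,850,000 ≥ $1,850,000 → met
3. condition 'runs rides over 30 feet tall' does not hold → requirement n/a → met
4. condition 'runs water rides' holds; restraint system inspection 48 days ago vs limit 45 → not met
5. daily inspection log audit 220 days ago vs limit 270 → met
6. third-party ride inspection 72 days ago vs limit 60 → not met
7. general liability coverage $2,600,000 < $2,700,000 → not met
8. emergency-stop system test 66 days ago vs limit 120 → met
9. non-destructive testing 470 days ago vs limit 365 → not met
Not met: 4 of 9

4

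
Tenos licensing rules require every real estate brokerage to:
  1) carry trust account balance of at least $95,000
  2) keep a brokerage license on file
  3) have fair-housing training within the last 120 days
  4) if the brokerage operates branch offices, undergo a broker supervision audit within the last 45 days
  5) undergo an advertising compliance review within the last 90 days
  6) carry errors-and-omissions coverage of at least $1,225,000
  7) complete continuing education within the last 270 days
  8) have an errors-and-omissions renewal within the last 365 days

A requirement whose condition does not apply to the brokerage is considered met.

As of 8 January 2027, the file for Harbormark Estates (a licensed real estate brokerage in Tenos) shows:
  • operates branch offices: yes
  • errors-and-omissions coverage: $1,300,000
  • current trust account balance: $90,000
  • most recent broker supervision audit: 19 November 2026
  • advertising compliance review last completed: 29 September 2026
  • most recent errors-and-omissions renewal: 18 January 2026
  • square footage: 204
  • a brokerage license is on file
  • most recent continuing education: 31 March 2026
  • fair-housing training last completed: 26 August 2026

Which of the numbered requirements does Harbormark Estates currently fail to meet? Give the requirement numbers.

1, 3, 4, 5, 7

1. trust account balance $90,000 < $95,000 → not met
2. brokerage license present → met
3. fair-housing training 135 days ago vs limit 120 → not met
4. condition 'operates branch offices' holds; broker supervision audit 50 days ago vs limit 45 → not met
5. advertising compliance review 101 days ago vs limit 90 → not met
6. errors-and-omissions coverage $1,300,000 ≥ $1,225,000 → met
7. continuing education 283 days ago vs limit 270 → not met
8. errors-and-omissions renewal 355 days ago vs limit 365 → met
Not met: 1, 3, 4, 5, 7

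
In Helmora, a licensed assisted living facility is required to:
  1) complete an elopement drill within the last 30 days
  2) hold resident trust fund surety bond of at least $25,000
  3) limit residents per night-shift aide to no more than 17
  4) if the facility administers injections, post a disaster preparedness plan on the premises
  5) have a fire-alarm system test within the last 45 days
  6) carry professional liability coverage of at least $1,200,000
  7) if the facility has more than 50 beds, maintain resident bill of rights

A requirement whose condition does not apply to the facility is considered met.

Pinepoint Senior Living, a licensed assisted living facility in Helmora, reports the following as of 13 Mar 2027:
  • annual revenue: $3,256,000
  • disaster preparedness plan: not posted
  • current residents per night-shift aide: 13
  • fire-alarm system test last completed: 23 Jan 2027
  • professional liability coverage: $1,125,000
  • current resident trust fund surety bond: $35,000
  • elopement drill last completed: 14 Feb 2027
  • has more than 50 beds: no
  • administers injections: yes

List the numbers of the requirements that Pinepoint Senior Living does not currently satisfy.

1. elopement drill 27 days ago vs limit 30 → met
2. resident trust fund surety bond $35,000 ≥ $25,000 → met
3. residents per night-shift aide 13 ≤ 17 → met
4. condition 'administers injections' holds; disaster preparedness plan absent → not met
5. fire-alarm system test 49 days ago vs limit 45 → not met
6. professional liability coverage $1,125,000 < $1,200,000 → not met
7. condition 'has more than 50 beds' does not hold → requirement n/a → met
Not met: 4, 5, 6

4, 5, 6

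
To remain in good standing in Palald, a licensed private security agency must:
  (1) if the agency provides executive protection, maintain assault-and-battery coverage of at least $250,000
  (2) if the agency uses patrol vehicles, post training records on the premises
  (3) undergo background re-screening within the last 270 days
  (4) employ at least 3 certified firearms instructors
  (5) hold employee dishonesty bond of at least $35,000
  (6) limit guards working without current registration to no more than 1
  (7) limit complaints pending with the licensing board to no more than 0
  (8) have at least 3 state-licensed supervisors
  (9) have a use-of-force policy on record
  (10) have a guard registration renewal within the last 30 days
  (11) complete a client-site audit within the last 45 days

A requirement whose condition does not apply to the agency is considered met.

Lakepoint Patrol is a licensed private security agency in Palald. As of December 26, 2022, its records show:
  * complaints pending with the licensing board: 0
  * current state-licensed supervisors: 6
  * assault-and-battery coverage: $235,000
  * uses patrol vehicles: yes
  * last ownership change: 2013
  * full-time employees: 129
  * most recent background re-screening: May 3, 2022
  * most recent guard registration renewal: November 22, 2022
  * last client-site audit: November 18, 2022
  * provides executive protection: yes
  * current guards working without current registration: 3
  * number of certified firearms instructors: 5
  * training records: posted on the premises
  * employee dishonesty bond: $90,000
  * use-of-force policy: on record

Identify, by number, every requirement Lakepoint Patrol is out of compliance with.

1. condition 'provides executive protection' holds; assault-and-battery coverage $235,000 < $250,000 → not met
2. condition 'uses patrol vehicles' holds; training records present → met
3. background re-screening 237 days ago vs limit 270 → met
4. certified firearms instructors 5 ≥ 3 → met
5. employee dishonesty bond $90,000 ≥ $35,000 → met
6. guards working without current registration 3 > 1 → not met
7. complaints pending with the licensing board 0 ≤ 0 → met
8. state-licensed supervisors 6 ≥ 3 → met
9. use-of-force policy present → met
10. guard registration renewal 34 days ago vs limit 30 → not met
11. client-site audit 38 days ago vs limit 45 → met
Not met: 1, 6, 10

1, 6, 10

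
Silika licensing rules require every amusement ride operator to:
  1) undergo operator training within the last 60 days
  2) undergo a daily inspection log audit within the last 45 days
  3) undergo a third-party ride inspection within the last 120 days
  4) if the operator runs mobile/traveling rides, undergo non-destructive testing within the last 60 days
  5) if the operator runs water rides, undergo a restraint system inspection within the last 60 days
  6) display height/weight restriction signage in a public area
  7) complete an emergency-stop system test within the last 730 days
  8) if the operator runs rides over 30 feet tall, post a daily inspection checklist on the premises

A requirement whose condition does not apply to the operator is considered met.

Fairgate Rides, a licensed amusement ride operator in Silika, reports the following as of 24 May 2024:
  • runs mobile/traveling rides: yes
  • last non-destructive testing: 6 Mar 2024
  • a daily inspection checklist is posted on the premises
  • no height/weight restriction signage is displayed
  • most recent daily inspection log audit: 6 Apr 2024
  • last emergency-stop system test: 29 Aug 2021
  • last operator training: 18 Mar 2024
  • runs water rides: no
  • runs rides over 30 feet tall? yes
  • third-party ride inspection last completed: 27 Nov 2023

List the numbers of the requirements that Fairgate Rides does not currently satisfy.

1. operator training 67 days ago vs limit 60 → not met
2. daily inspection log audit 48 days ago vs limit 45 → not met
3. third-party ride inspection 179 days ago vs limit 120 → not met
4. condition 'runs mobile/traveling rides' holds; non-destructive testing 79 days ago vs limit 60 → not met
5. condition 'runs water rides' does not hold → requirement n/a → met
6. height/weight restriction signage absent → not met
7. emergency-stop system test 999 days ago vs limit 730 → not met
8. condition 'runs rides over 30 feet tall' holds; daily inspection checklist present → met
Not met: 1, 2, 3, 4, 6, 7

1, 2, 3, 4, 6, 7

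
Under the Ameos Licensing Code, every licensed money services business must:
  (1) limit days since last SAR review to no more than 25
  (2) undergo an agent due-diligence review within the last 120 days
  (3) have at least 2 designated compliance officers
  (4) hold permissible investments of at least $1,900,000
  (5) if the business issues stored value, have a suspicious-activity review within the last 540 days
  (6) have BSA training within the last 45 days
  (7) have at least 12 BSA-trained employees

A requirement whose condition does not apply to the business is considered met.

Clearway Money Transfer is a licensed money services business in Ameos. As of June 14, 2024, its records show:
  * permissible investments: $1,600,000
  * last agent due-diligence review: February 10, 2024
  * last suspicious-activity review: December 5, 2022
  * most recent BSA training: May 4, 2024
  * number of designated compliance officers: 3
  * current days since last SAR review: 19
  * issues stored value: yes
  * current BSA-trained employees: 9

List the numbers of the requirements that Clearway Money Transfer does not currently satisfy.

1. days since last SAR review 19 ≤ 25 → met
2. agent due-diligence review 125 days ago vs limit 120 → not met
3. designated compliance officers 3 ≥ 2 → met
4. permissible investments $1,600,000 < $1,900,000 → not met
5. condition 'issues stored value' holds; suspicious-activity review 557 days ago vs limit 540 → not met
6. BSA training 41 days ago vs limit 45 → met
7. BSA-trained employees 9 < 12 → not met
Not met: 2, 4, 5, 7

2, 4, 5, 7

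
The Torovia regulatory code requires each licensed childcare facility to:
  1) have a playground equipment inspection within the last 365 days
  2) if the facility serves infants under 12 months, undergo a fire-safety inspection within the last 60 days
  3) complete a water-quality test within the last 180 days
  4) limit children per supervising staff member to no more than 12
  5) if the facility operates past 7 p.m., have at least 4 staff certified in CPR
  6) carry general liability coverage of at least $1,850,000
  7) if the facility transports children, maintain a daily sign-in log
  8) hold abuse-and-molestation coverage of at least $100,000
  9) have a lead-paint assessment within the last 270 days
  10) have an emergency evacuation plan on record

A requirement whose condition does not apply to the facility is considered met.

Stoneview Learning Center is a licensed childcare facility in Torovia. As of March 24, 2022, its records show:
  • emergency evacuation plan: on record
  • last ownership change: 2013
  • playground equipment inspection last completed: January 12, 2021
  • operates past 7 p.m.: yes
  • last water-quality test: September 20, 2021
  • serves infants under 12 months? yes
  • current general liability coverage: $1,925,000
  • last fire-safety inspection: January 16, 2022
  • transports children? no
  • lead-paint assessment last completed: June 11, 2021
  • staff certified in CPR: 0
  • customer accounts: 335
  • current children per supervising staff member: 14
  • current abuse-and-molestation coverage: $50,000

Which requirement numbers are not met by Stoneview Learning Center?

1. playground equipment inspection 436 days ago vs limit 365 → not met
2. condition 'serves infants under 12 months' holds; fire-safety inspection 67 days ago vs limit 60 → not met
3. water-quality test 185 days ago vs limit 180 → not met
4. children per supervising staff member 14 > 12 → not met
5. condition 'operates past 7 p.m.' holds; staff certified in CPR 0 < 4 → not met
6. general liability coverage $1,925,000 ≥ $1,850,000 → met
7. condition 'transports children' does not hold → requirement n/a → met
8. abuse-and-molestation coverage $50,000 < $100,000 → not met
9. lead-paint assessment 286 days ago vs limit 270 → not met
10. emergency evacuation plan present → met
Not met: 1, 2, 3, 4, 5, 8, 9

1, 2, 3, 4, 5, 8, 9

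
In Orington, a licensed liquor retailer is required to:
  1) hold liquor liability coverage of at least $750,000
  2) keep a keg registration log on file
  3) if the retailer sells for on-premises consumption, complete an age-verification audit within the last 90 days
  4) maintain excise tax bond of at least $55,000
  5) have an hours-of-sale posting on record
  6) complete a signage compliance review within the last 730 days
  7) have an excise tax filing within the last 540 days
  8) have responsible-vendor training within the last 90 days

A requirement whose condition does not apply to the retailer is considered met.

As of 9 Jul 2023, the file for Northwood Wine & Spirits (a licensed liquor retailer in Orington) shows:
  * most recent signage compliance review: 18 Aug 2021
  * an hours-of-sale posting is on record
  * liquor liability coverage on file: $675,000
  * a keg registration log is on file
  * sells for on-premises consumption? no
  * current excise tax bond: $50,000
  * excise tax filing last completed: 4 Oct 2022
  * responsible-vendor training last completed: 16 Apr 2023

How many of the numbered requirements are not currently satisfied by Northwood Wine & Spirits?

1. liquor liability coverage $675,000 < $750,000 → not met
2. keg registration log present → met
3. condition 'sells for on-premises consumption' does not hold → requirement n/a → met
4. excise tax bond $50,000 < $55,000 → not met
5. hours-of-sale posting present → met
6. signage compliance review 690 days ago vs limit 730 → met
7. excise tax filing 278 days ago vs limit 540 → met
8. responsible-vendor training 84 days ago vs limit 90 → met
Not met: 2 of 8

2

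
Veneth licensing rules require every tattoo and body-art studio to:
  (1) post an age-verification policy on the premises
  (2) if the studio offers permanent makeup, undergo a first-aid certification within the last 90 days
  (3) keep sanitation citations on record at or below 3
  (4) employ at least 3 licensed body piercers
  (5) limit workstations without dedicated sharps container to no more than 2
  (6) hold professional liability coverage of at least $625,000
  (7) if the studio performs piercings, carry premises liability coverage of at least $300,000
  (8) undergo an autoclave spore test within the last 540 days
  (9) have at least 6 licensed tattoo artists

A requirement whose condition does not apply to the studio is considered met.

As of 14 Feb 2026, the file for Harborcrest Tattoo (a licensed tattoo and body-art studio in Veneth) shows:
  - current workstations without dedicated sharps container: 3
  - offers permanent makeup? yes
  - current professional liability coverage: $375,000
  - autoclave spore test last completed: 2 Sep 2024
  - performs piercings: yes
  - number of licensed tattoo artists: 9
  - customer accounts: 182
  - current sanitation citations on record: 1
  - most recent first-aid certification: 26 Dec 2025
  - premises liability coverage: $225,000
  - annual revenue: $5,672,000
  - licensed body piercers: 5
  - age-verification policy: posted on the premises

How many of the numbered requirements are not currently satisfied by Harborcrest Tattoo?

1. age-verification policy present → met
2. condition 'offers permanent makeup' holds; first-aid certification 50 days ago vs limit 90 → met
3. sanitation citations on record 1 ≤ 3 → met
4. licensed body piercers 5 ≥ 3 → met
5. workstations without dedicated sharps container 3 > 2 → not met
6. professional liability coverage $375,000 < $625,000 → not met
7. condition 'performs piercings' holds; premises liability coverage $225,000 < $300,000 → not met
8. autoclave spore test 530 days ago vs limit 540 → met
9. licensed tattoo artists 9 ≥ 6 → met
Not met: 3 of 9

3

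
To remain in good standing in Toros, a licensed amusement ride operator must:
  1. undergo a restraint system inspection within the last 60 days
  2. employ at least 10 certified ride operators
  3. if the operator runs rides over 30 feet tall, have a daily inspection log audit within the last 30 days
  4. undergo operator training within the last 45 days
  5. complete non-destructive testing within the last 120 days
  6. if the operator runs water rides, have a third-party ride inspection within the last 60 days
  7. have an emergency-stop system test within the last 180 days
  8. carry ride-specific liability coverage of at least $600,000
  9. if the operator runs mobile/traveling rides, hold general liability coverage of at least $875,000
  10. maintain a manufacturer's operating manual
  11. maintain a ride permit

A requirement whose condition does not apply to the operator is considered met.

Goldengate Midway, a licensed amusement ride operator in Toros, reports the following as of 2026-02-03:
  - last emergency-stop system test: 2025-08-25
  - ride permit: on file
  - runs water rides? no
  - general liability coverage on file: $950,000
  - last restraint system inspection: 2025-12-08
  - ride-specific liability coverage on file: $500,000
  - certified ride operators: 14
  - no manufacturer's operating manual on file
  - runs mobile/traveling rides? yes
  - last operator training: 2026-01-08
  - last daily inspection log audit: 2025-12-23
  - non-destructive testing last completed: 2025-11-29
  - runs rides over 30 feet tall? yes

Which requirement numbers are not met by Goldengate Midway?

3, 8, 10

1. restraint system inspection 57 days ago vs limit 60 → met
2. certified ride operators 14 ≥ 10 → met
3. condition 'runs rides over 30 feet tall' holds; daily inspection log audit 42 days ago vs limit 30 → not met
4. operator training 26 days ago vs limit 45 → met
5. non-destructive testing 66 days ago vs limit 120 → met
6. condition 'runs water rides' does not hold → requirement n/a → met
7. emergency-stop system test 162 days ago vs limit 180 → met
8. ride-specific liability coverage $500,000 < $600,000 → not met
9. condition 'runs mobile/traveling rides' holds; general liability coverage $950,000 ≥ $875,000 → met
10. manufacturer's operating manual absent → not met
11. ride permit present → met
Not met: 3, 8, 10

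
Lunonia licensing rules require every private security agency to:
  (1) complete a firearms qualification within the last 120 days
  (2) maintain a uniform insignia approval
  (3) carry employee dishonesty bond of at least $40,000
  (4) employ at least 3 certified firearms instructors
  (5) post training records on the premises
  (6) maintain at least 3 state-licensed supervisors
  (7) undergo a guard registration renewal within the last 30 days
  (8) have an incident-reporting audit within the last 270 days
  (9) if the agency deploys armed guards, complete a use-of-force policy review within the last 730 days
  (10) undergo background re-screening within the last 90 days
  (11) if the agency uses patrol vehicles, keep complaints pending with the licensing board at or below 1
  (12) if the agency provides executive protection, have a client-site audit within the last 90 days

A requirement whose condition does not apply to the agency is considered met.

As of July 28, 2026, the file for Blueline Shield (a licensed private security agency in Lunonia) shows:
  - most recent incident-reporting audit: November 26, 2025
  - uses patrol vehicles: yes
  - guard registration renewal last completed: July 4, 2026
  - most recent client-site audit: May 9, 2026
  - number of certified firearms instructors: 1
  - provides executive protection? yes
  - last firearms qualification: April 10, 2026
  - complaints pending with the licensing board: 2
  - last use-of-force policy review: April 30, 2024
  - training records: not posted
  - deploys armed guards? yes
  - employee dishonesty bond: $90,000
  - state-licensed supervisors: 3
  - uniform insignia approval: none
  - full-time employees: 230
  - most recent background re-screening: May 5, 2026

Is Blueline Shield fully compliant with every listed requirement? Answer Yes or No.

1. firearms qualification 109 days ago vs limit 120 → met
2. uniform insignia approval absent → not met
3. employee dishonesty bond $90,000 ≥ $40,000 → met
4. certified firearms instructors 1 < 3 → not met
5. training records absent → not met
6. state-licensed supervisors 3 ≥ 3 → met
7. guard registration renewal 24 days ago vs limit 30 → met
8. incident-reporting audit 244 days ago vs limit 270 → met
9. condition 'deploys armed guards' holds; use-of-force policy review 819 days ago vs limit 730 → not met
10. background re-screening 84 days ago vs limit 90 → met
11. condition 'uses patrol vehicles' holds; complaints pending with the licensing board 2 > 1 → not met
12. condition 'provides executive protection' holds; client-site audit 80 days ago vs limit 90 → met
Not met: 2, 4, 5, 9, 11

No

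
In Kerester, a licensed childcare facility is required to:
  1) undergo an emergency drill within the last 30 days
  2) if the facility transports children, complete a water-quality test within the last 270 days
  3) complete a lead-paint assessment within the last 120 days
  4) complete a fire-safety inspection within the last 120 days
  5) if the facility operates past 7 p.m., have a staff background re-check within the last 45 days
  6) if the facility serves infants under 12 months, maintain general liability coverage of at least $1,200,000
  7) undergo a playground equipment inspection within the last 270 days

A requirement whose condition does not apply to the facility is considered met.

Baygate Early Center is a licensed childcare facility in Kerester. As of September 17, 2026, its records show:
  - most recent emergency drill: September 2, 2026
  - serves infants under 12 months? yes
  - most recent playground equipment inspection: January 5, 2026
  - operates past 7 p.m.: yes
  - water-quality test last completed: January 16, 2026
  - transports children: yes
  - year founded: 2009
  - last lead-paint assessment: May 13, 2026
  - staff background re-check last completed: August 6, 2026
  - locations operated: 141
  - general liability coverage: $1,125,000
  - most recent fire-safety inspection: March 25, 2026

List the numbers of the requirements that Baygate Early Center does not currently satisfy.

1. emergency drill 15 days ago vs limit 30 → met
2. condition 'transports children' holds; water-quality test 244 days ago vs limit 270 → met
3. lead-paint assessment 127 days ago vs limit 120 → not met
4. fire-safety inspection 176 days ago vs limit 120 → not met
5. condition 'operates past 7 p.m.' holds; staff background re-check 42 days ago vs limit 45 → met
6. condition 'serves infants under 12 months' holds; general liability coverage $1,125,000 < $1,200,000 → not met
7. playground equipment inspection 255 days ago vs limit 270 → met
Not met: 3, 4, 6

3, 4, 6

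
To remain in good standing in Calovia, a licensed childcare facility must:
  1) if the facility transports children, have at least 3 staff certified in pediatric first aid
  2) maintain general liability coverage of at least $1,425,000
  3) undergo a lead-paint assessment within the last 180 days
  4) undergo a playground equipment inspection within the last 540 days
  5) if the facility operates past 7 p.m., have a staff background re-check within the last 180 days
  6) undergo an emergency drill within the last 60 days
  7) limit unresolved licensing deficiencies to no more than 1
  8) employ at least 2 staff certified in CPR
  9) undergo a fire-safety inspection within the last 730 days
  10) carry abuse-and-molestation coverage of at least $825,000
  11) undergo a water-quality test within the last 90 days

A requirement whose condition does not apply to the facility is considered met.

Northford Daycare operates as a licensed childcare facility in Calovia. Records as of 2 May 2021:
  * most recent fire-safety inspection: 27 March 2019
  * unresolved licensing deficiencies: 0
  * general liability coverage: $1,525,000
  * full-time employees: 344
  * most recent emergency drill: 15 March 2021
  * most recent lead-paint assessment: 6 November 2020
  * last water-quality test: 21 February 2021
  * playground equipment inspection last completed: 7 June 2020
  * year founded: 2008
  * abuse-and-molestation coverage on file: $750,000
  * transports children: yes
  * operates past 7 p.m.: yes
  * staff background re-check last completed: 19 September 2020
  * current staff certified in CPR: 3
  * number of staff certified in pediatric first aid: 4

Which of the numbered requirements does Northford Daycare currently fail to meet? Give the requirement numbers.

1. condition 'transports children' holds; staff certified in pediatric first aid 4 ≥ 3 → met
2. general liability coverage $1,525,000 ≥ $1,425,000 → met
3. lead-paint assessment 177 days ago vs limit 180 → met
4. playground equipment inspection 329 days ago vs limit 540 → met
5. condition 'operates past 7 p.m.' holds; staff background re-check 225 days ago vs limit 180 → not met
6. emergency drill 48 days ago vs limit 60 → met
7. unresolved licensing deficiencies 0 ≤ 1 → met
8. staff certified in CPR 3 ≥ 2 → met
9. fire-safety inspection 767 days ago vs limit 730 → not met
10. abuse-and-molestation coverage $750,000 < $825,000 → not met
11. water-quality test 70 days ago vs limit 90 → met
Not met: 5, 9, 10

5, 9, 10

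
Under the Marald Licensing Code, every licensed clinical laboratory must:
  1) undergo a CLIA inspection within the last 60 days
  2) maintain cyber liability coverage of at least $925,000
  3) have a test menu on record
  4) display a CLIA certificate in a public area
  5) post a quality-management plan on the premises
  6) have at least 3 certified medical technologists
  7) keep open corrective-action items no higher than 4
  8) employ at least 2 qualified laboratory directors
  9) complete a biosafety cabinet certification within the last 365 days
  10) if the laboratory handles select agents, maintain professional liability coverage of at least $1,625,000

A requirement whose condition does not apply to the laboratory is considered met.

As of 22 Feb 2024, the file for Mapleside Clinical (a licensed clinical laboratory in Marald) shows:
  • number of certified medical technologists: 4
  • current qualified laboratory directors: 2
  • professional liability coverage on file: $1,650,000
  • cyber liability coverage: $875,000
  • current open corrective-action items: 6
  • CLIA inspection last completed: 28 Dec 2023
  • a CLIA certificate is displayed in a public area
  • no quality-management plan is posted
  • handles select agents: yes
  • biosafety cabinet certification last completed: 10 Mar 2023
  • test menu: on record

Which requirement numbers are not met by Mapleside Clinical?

1. CLIA inspection 56 days ago vs limit 60 → met
2. cyber liability coverage $875,000 < $925,000 → not met
3. test menu present → met
4. CLIA certificate present → met
5. quality-management plan absent → not met
6. certified medical technologists 4 ≥ 3 → met
7. open corrective-action items 6 > 4 → not met
8. qualified laboratory directors 2 ≥ 2 → met
9. biosafety cabinet certification 349 days ago vs limit 365 → met
10. condition 'handles select agents' holds; professional liability coverage $1,650,000 ≥ $1,625,000 → met
Not met: 2, 5, 7

2, 5, 7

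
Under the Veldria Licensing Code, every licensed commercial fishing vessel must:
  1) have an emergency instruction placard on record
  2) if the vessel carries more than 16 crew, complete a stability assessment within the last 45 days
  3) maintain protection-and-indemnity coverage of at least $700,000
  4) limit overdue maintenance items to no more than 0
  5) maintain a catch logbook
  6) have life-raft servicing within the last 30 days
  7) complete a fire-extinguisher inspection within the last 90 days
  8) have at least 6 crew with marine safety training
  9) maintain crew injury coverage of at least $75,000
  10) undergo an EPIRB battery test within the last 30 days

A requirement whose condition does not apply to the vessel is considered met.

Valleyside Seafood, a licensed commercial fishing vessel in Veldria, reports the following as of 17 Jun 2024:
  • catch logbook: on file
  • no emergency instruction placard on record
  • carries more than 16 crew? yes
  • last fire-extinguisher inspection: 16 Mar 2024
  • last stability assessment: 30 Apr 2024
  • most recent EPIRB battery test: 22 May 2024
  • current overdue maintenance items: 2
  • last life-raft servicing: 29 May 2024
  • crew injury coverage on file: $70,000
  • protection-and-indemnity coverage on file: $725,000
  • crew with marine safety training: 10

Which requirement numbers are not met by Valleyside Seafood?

1, 2, 4, 7, 9

1. emergency instruction placard absent → not met
2. condition 'carries more than 16 crew' holds; stability assessment 48 days ago vs limit 45 → not met
3. protection-and-indemnity coverage $725,000 ≥ $700,000 → met
4. overdue maintenance items 2 > 0 → not met
5. catch logbook present → met
6. life-raft servicing 19 days ago vs limit 30 → met
7. fire-extinguisher inspection 93 days ago vs limit 90 → not met
8. crew with marine safety training 10 ≥ 6 → met
9. crew injury coverage $70,000 < $75,000 → not met
10. EPIRB battery test 26 days ago vs limit 30 → met
Not met: 1, 2, 4, 7, 9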